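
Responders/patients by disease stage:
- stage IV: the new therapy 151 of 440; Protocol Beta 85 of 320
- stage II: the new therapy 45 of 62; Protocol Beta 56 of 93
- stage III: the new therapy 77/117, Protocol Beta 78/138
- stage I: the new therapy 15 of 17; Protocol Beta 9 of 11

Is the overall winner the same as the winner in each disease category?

Stage IV: the new therapy 151/440 = 34.3%, Protocol Beta 85/320 = 26.6% → the new therapy
Stage II: the new therapy 45/62 = 72.6%, Protocol Beta 56/93 = 60.2% → the new therapy
Stage III: the new therapy 77/117 = 65.8%, Protocol Beta 78/138 = 56.5% → the new therapy
Stage I: the new therapy 15/17 = 88.2%, Protocol Beta 9/11 = 81.8% → the new therapy
Overall: the new therapy 288/636 = 45.3%, Protocol Beta 228/562 = 40.6% → the new therapy
The new therapy wins overall and in every disease group — no reversal.

Yes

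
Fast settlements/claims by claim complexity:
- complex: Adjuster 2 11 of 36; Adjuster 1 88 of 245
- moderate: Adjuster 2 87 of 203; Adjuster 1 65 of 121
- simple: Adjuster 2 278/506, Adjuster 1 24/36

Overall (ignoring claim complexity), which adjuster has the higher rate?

Complex: Adjuster 2 11/36 = 30.6%, Adjuster 1 88/245 = 35.9% → Adjuster 1
Moderate: Adjuster 2 87/203 = 42.9%, Adjuster 1 65/121 = 53.7% → Adjuster 1
Simple: Adjuster 2 278/506 = 54.9%, Adjuster 1 24/36 = 66.7% → Adjuster 1
Overall: Adjuster 2 376/745 = 50.5%, Adjuster 1 177/402 = 44.0% → Adjuster 2
(Adjuster 1 wins every claim group but Adjuster 2 wins overall — Adjuster 1's claims skew toward the low-rate complex group.)

Adjuster 2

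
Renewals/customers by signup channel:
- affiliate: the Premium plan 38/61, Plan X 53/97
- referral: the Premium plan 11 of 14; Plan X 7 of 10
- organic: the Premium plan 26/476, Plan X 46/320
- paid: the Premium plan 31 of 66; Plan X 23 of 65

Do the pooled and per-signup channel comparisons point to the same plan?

No

Affiliate: the Premium plan 38/61 = 62.3%, Plan X 53/97 = 54.6% → the Premium plan
Referral: the Premium plan 11/14 = 78.6%, Plan X 7/10 = 70.0% → the Premium plan
Organic: the Premium plan 26/476 = 5.5%, Plan X 46/320 = 14.4% → Plan X
Paid: the Premium plan 31/66 = 47.0%, Plan X 23/65 = 35.4% → the Premium plan
Overall: the Premium plan 106/617 = 17.2%, Plan X 129/492 = 26.2% → Plan X
Neither sweeps: the Premium plan wins 3 of 4 groups, Plan X wins 1. Plan X wins overall but not every group — no Simpson reversal.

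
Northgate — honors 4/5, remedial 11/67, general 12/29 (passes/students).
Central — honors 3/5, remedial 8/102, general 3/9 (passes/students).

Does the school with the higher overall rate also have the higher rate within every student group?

Honors: Northgate 4/5 = 80.0%, Central 3/5 = 60.0% → Northgate
Remedial: Northgate 11/67 = 16.4%, Central 8/102 = 7.8% → Northgate
General: Northgate 12/29 = 41.4%, Central 3/9 = 33.3% → Northgate
Overall: Northgate 27/101 = 26.7%, Central 14/116 = 12.1% → Northgate
Northgate wins overall and in every student group — no reversal.

Yes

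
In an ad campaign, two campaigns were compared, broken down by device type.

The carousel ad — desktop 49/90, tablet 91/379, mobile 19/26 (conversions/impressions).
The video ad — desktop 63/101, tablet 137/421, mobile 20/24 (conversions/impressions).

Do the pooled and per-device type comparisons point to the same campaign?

Yes

Desktop: the carousel ad 49/90 = 54.4%, the video ad 63/101 = 62.4% → the video ad
Tablet: the carousel ad 91/379 = 24.0%, the video ad 137/421 = 32.5% → the video ad
Mobile: the carousel ad 19/26 = 73.1%, the video ad 20/24 = 83.3% → the video ad
Overall: the carousel ad 159/495 = 32.1%, the video ad 220/546 = 40.3% → the video ad
The video ad wins overall and in every device group — no reversal.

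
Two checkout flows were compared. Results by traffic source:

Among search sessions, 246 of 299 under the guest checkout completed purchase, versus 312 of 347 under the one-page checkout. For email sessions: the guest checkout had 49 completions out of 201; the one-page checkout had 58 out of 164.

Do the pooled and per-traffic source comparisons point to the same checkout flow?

Search: the guest checkout 246/299 = 82.3%, the one-page checkout 312/347 = 89.9% → the one-page checkout
Email: the guest checkout 49/201 = 24.4%, the one-page checkout 58/164 = 35.4% → the one-page checkout
Overall: the guest checkout 295/500 = 59.0%, the one-page checkout 370/511 = 72.4% → the one-page checkout
The one-page checkout wins overall and in every traffic group — no reversal.

Yes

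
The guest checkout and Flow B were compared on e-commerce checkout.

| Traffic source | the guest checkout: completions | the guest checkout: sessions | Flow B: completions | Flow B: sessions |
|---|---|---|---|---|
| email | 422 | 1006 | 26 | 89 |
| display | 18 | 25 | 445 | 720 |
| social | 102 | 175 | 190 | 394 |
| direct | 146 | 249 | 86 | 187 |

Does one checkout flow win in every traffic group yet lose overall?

Email: the guest checkout 422/1006 = 41.9%, Flow B 26/89 = 29.2% → the guest checkout
Display: the guest checkout 18/25 = 72.0%, Flow B 445/720 = 61.8% → the guest checkout
Social: the guest checkout 102/175 = 58.3%, Flow B 190/394 = 48.2% → the guest checkout
Direct: the guest checkout 146/249 = 58.6%, Flow B 86/187 = 46.0% → the guest checkout
Overall: the guest checkout 688/1455 = 47.3%, Flow B 747/1390 = 53.7% → Flow B
The guest checkout wins each traffic group but Flow B wins overall — the comparison reverses. The guest checkout's sessions skew toward email, which has a lower base rate.

Yes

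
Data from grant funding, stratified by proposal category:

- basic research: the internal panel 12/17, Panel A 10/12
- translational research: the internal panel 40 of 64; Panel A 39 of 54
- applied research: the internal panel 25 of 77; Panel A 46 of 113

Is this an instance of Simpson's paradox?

No

Basic research: the internal panel 12/17 = 70.6%, Panel A 10/12 = 83.3% → Panel A
Translational research: the internal panel 40/64 = 62.5%, Panel A 39/54 = 72.2% → Panel A
Applied research: the internal panel 25/77 = 32.5%, Panel A 46/113 = 40.7% → Panel A
Overall: the internal panel 77/158 = 48.7%, Panel A 95/179 = 53.1% → Panel A
Panel A wins overall and in every proposal group — no reversal.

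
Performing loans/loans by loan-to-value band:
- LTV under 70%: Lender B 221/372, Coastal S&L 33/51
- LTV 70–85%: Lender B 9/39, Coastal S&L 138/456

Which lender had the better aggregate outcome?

Lender B

LTV under 70%: Lender B 221/372 = 59.4%, Coastal S&L 33/51 = 64.7% → Coastal S&L
LTV 70–85%: Lender B 9/39 = 23.1%, Coastal S&L 138/456 = 30.3% → Coastal S&L
Overall: Lender B 230/411 = 56.0%, Coastal S&L 171/507 = 33.7% → Lender B
(Coastal S&L wins every loan-to-value group but Lender B wins overall — Coastal S&L's loans skew toward the low-rate LTV 70–85% group.)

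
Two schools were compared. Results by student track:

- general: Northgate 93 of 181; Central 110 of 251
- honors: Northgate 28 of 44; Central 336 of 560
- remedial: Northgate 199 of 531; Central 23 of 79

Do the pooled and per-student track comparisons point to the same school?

General: Northgate 93/181 = 51.4%, Central 110/251 = 43.8% → Northgate
Honors: Northgate 28/44 = 63.6%, Central 336/560 = 60.0% → Northgate
Remedial: Northgate 199/531 = 37.5%, Central 23/79 = 29.1% → Northgate
Overall: Northgate 320/756 = 42.3%, Central 469/890 = 52.7% → Central
Northgate wins each student group but Central wins overall — the comparison reverses. Northgate's students skew toward remedial, which has a lower base rate.

No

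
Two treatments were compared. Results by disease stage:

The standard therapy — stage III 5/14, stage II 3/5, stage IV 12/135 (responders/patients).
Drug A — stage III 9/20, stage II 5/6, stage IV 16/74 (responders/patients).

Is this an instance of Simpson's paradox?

No

Stage III: the standard therapy 5/14 = 35.7%, Drug A 9/20 = 45.0% → Drug A
Stage II: the standard therapy 3/5 = 60.0%, Drug A 5/6 = 83.3% → Drug A
Stage IV: the standard therapy 12/135 = 8.9%, Drug A 16/74 = 21.6% → Drug A
Overall: the standard therapy 20/154 = 13.0%, Drug A 30/100 = 30.0% → Drug A
Drug A wins overall and in every disease group — no reversal.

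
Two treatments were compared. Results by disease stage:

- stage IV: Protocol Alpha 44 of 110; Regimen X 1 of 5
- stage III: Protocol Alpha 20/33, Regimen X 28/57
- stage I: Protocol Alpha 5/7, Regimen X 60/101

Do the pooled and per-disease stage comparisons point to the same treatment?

Stage IV: Protocol Alpha 44/110 = 40.0%, Regimen X 1/5 = 20.0% → Protocol Alpha
Stage III: Protocol Alpha 20/33 = 60.6%, Regimen X 28/57 = 49.1% → Protocol Alpha
Stage I: Protocol Alpha 5/7 = 71.4%, Regimen X 60/101 = 59.4% → Protocol Alpha
Overall: Protocol Alpha 69/150 = 46.0%, Regimen X 89/163 = 54.6% → Regimen X
Protocol Alpha wins each disease group but Regimen X wins overall — the comparison reverses. Protocol Alpha's patients skew toward stage IV, which has a lower base rate.

No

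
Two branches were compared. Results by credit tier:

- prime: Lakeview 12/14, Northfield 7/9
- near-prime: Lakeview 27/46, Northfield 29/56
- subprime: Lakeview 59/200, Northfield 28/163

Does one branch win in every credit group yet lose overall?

No

Prime: Lakeview 12/14 = 85.7%, Northfield 7/9 = 77.8% → Lakeview
Near-prime: Lakeview 27/46 = 58.7%, Northfield 29/56 = 51.8% → Lakeview
Subprime: Lakeview 59/200 = 29.5%, Northfield 28/163 = 17.2% → Lakeview
Overall: Lakeview 98/260 = 37.7%, Northfield 64/228 = 28.1% → Lakeview
Lakeview wins overall and in every credit group — no reversal.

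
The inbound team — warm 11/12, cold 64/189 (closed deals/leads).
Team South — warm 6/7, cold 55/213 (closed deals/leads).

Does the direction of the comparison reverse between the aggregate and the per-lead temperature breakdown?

No

Warm: the inbound team 11/12 = 91.7%, Team South 6/7 = 85.7% → the inbound team
Cold: the inbound team 64/189 = 33.9%, Team South 55/213 = 25.8% → the inbound team
Overall: the inbound team 75/201 = 37.3%, Team South 61/220 = 27.7% → the inbound team
The inbound team wins overall and in every lead group — no reversal.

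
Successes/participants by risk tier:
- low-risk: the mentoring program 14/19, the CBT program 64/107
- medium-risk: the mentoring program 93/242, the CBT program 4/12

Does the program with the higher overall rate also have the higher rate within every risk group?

No

Low-risk: the mentoring program 14/19 = 73.7%, the CBT program 64/107 = 59.8% → the mentoring program
Medium-risk: the mentoring program 93/242 = 38.4%, the CBT program 4/12 = 33.3% → the mentoring program
Overall: the mentoring program 107/261 = 41.0%, the CBT program 68/119 = 57.1% → the CBT program
The mentoring program wins each risk group but the CBT program wins overall — the comparison reverses. The mentoring program's participants skew toward medium-risk, which has a lower base rate.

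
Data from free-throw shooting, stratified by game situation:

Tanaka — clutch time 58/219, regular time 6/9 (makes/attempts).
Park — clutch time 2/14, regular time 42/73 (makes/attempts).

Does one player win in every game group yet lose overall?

Yes

Clutch time: Tanaka 58/219 = 26.5%, Park 2/14 = 14.3% → Tanaka
Regular time: Tanaka 6/9 = 66.7%, Park 42/73 = 57.5% → Tanaka
Overall: Tanaka 64/228 = 28.1%, Park 44/87 = 50.6% → Park
Tanaka wins each game group but Park wins overall — the comparison reverses. Tanaka's attempts skew toward clutch time, which has a lower base rate.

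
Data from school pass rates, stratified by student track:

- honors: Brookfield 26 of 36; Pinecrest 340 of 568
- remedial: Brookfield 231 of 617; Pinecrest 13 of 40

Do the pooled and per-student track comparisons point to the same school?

Honors: Brookfield 26/36 = 72.2%, Pinecrest 340/568 = 59.9% → Brookfield
Remedial: Brookfield 231/617 = 37.4%, Pinecrest 13/40 = 32.5% → Brookfield
Overall: Brookfield 257/653 = 39.4%, Pinecrest 353/608 = 58.1% → Pinecrest
Brookfield wins each student group but Pinecrest wins overall — the comparison reverses. Brookfield's students skew toward remedial, which has a lower base rate.

No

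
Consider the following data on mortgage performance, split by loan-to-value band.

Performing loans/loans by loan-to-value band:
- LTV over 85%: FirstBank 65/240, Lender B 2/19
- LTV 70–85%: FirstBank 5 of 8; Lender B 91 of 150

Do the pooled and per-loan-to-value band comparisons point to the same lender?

No

LTV over 85%: FirstBank 65/240 = 27.1%, Lender B 2/19 = 10.5% → FirstBank
LTV 70–85%: FirstBank 5/8 = 62.5%, Lender B 91/150 = 60.7% → FirstBank
Overall: FirstBank 70/248 = 28.2%, Lender B 93/169 = 55.0% → Lender B
FirstBank wins each loan-to-value group but Lender B wins overall — the comparison reverses. FirstBank's loans skew toward LTV over 85%, which has a lower base rate.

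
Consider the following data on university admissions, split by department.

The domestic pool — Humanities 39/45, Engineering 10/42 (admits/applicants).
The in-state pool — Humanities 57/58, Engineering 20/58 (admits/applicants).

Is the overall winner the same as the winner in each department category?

Humanities: the domestic pool 39/45 = 86.7%, the in-state pool 57/58 = 98.3% → the in-state pool
Engineering: the domestic pool 10/42 = 23.8%, the in-state pool 20/58 = 34.5% → the in-state pool
Overall: the domestic pool 49/87 = 56.3%, the in-state pool 77/116 = 66.4% → the in-state pool
The in-state pool wins overall and in every department group — no reversal.

Yes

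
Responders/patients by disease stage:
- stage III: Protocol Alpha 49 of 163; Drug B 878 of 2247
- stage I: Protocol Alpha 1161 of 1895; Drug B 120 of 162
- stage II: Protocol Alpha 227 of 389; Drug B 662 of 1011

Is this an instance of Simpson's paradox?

Stage III: Protocol Alpha 49/163 = 30.1%, Drug B 878/2247 = 39.1% → Drug B
Stage I: Protocol Alpha 1161/1895 = 61.3%, Drug B 120/162 = 74.1% → Drug B
Stage II: Protocol Alpha 227/389 = 58.4%, Drug B 662/1011 = 65.5% → Drug B
Overall: Protocol Alpha 1437/2447 = 58.7%, Drug B 1660/3420 = 48.5% → Protocol Alpha
Drug B wins each disease group but Protocol Alpha wins overall — the comparison reverses. Drug B's patients skew toward stage III, which has a lower base rate.

Yes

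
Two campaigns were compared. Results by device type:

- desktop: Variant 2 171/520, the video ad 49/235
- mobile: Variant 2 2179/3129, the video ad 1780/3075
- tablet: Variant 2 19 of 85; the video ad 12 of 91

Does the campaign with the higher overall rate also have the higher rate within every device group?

Yes

Desktop: Variant 2 171/520 = 32.9%, the video ad 49/235 = 20.9% → Variant 2
Mobile: Variant 2 2179/3129 = 69.6%, the video ad 1780/3075 = 57.9% → Variant 2
Tablet: Variant 2 19/85 = 22.4%, the video ad 12/91 = 13.2% → Variant 2
Overall: Variant 2 2369/3734 = 63.4%, the video ad 1841/3401 = 54.1% → Variant 2
Variant 2 wins overall and in every device group — no reversal.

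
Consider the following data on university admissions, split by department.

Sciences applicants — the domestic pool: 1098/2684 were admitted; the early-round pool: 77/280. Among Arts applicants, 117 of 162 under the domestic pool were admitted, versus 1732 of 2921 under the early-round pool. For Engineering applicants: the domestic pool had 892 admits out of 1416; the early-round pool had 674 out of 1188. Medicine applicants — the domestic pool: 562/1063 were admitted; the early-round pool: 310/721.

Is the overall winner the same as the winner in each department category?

No

Sciences: the domestic pool 1098/2684 = 40.9%, the early-round pool 77/280 = 27.5% → the domestic pool
Arts: the domestic pool 117/162 = 72.2%, the early-round pool 1732/2921 = 59.3% → the domestic pool
Engineering: the domestic pool 892/1416 = 63.0%, the early-round pool 674/1188 = 56.7% → the domestic pool
Medicine: the domestic pool 562/1063 = 52.9%, the early-round pool 310/721 = 43.0% → the domestic pool
Overall: the domestic pool 2669/5325 = 50.1%, the early-round pool 2793/5110 = 54.7% → the early-round pool
The domestic pool wins each department group but the early-round pool wins overall — the comparison reverses. The domestic pool's applicants skew toward Sciences, which has a lower base rate.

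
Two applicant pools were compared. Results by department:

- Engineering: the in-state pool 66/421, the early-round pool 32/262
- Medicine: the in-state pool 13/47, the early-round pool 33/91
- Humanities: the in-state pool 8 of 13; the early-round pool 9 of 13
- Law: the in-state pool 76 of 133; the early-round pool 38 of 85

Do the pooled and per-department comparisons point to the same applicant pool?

Engineering: the in-state pool 66/421 = 15.7%, the early-round pool 32/262 = 12.2% → the in-state pool
Medicine: the in-state pool 13/47 = 27.7%, the early-round pool 33/91 = 36.3% → the early-round pool
Humanities: the in-state pool 8/13 = 61.5%, the early-round pool 9/13 = 69.2% → the early-round pool
Law: the in-state pool 76/133 = 57.1%, the early-round pool 38/85 = 44.7% → the in-state pool
Overall: the in-state pool 163/614 = 26.5%, the early-round pool 112/451 = 24.8% → the in-state pool
Neither sweeps: the in-state pool wins 2 of 4 groups, the early-round pool wins 2. The in-state pool wins overall but not every group — no Simpson reversal.

No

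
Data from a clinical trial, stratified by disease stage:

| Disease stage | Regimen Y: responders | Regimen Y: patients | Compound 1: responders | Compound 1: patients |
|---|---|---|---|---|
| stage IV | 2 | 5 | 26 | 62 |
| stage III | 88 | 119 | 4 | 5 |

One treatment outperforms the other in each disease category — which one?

Compound 1

Stage IV: Regimen Y 2/5 = 40.0%, Compound 1 26/62 = 41.9% → Compound 1
Stage III: Regimen Y 88/119 = 73.9%, Compound 1 4/5 = 80.0% → Compound 1
Compound 1 has the higher rate in both groups.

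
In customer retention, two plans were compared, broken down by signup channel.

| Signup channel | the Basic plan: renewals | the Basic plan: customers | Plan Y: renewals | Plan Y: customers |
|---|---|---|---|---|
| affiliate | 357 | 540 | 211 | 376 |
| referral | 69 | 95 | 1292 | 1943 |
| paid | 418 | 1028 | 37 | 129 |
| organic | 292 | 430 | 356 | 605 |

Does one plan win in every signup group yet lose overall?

Affiliate: the Basic plan 357/540 = 66.1%, Plan Y 211/376 = 56.1% → the Basic plan
Referral: the Basic plan 69/95 = 72.6%, Plan Y 1292/1943 = 66.5% → the Basic plan
Paid: the Basic plan 418/1028 = 40.7%, Plan Y 37/129 = 28.7% → the Basic plan
Organic: the Basic plan 292/430 = 67.9%, Plan Y 356/605 = 58.8% → the Basic plan
Overall: the Basic plan 1136/2093 = 54.3%, Plan Y 1896/3053 = 62.1% → Plan Y
The Basic plan wins each signup group but Plan Y wins overall — the comparison reverses. The Basic plan's customers skew toward paid, which has a lower base rate.

Yes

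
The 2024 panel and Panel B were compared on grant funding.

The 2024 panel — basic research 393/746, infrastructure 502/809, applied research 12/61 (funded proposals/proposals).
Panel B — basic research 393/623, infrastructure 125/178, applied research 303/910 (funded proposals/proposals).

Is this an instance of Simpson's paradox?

Yes

Basic research: the 2024 panel 393/746 = 52.7%, Panel B 393/623 = 63.1% → Panel B
Infrastructure: the 2024 panel 502/809 = 62.1%, Panel B 125/178 = 70.2% → Panel B
Applied research: the 2024 panel 12/61 = 19.7%, Panel B 303/910 = 33.3% → Panel B
Overall: the 2024 panel 907/1616 = 56.1%, Panel B 821/1711 = 48.0% → the 2024 panel
Panel B wins each proposal group but the 2024 panel wins overall — the comparison reverses. Panel B's proposals skew toward applied research, which has a lower base rate.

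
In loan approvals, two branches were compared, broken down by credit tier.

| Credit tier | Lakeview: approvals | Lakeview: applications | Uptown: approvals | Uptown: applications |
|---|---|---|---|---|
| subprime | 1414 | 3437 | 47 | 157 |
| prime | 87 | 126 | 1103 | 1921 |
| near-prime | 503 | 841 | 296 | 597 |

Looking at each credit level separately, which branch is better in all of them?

Lakeview

Subprime: Lakeview 1414/3437 = 41.1%, Uptown 47/157 = 29.9% → Lakeview
Prime: Lakeview 87/126 = 69.0%, Uptown 1103/1921 = 57.4% → Lakeview
Near-prime: Lakeview 503/841 = 59.8%, Uptown 296/597 = 49.6% → Lakeview
Lakeview has the higher rate in all 3 groups.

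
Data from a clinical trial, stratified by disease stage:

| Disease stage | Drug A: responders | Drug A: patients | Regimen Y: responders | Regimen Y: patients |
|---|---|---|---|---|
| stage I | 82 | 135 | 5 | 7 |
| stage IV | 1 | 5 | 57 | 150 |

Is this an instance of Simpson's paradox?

Yes

Stage I: Drug A 82/135 = 60.7%, Regimen Y 5/7 = 71.4% → Regimen Y
Stage IV: Drug A 1/5 = 20.0%, Regimen Y 57/150 = 38.0% → Regimen Y
Overall: Drug A 83/140 = 59.3%, Regimen Y 62/157 = 39.5% → Drug A
Regimen Y wins each disease group but Drug A wins overall — the comparison reverses. Regimen Y's patients skew toward stage IV, which has a lower base rate.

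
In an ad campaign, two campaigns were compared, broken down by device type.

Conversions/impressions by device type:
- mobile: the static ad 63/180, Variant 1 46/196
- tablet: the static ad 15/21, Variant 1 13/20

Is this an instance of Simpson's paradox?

No

Mobile: the static ad 63/180 = 35.0%, Variant 1 46/196 = 23.5% → the static ad
Tablet: the static ad 15/21 = 71.4%, Variant 1 13/20 = 65.0% → the static ad
Overall: the static ad 78/201 = 38.8%, Variant 1 59/216 = 27.3% → the static ad
The static ad wins overall and in every device group — no reversal.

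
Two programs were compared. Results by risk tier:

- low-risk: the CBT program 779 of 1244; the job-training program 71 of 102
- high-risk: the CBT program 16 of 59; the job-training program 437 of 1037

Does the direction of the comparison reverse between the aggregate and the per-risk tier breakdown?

Low-risk: the CBT program 779/1244 = 62.6%, the job-training program 71/102 = 69.6% → the job-training program
High-risk: the CBT program 16/59 = 27.1%, the job-training program 437/1037 = 42.1% → the job-training program
Overall: the CBT program 795/1303 = 61.0%, the job-training program 508/1139 = 44.6% → the CBT program
The job-training program wins each risk group but the CBT program wins overall — the comparison reverses. The job-training program's participants skew toward high-risk, which has a lower base rate.

Yes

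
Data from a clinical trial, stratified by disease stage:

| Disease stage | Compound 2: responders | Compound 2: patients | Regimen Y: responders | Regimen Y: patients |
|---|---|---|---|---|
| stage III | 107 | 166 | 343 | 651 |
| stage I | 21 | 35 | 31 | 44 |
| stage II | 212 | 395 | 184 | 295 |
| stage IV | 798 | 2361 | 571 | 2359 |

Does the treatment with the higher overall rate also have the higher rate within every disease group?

No

Stage III: Compound 2 107/166 = 64.5%, Regimen Y 343/651 = 52.7% → Compound 2
Stage I: Compound 2 21/35 = 60.0%, Regimen Y 31/44 = 70.5% → Regimen Y
Stage II: Compound 2 212/395 = 53.7%, Regimen Y 184/295 = 62.4% → Regimen Y
Stage IV: Compound 2 798/2361 = 33.8%, Regimen Y 571/2359 = 24.2% → Compound 2
Overall: Compound 2 1138/2957 = 38.5%, Regimen Y 1129/3349 = 33.7% → Compound 2
Neither sweeps: Compound 2 wins 2 of 4 groups, Regimen Y wins 2. Compound 2 wins overall but not every group — no Simpson reversal.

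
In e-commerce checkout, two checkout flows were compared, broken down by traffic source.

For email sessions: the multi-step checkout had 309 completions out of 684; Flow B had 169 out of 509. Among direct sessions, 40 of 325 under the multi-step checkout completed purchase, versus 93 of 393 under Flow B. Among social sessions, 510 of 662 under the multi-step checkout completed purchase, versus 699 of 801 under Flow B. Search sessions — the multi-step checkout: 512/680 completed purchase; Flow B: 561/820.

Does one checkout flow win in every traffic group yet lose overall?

No

Email: the multi-step checkout 309/684 = 45.2%, Flow B 169/509 = 33.2% → the multi-step checkout
Direct: the multi-step checkout 40/325 = 12.3%, Flow B 93/393 = 23.7% → Flow B
Social: the multi-step checkout 510/662 = 77.0%, Flow B 699/801 = 87.3% → Flow B
Search: the multi-step checkout 512/680 = 75.3%, Flow B 561/820 = 68.4% → the multi-step checkout
Overall: the multi-step checkout 1371/2351 = 58.3%, Flow B 1522/2523 = 60.3% → Flow B
Neither sweeps: the multi-step checkout wins 2 of 4 groups, Flow B wins 2. Flow B wins overall but not every group — no Simpson reversal.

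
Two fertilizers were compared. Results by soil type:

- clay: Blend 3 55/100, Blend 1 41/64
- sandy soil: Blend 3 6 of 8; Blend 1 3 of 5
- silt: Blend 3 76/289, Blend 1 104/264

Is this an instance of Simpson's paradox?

No

Clay: Blend 3 55/100 = 55.0%, Blend 1 41/64 = 64.1% → Blend 1
Sandy soil: Blend 3 6/8 = 75.0%, Blend 1 3/5 = 60.0% → Blend 3
Silt: Blend 3 76/289 = 26.3%, Blend 1 104/264 = 39.4% → Blend 1
Overall: Blend 3 137/397 = 34.5%, Blend 1 148/333 = 44.4% → Blend 1
Neither sweeps: Blend 3 wins 1 of 3 groups, Blend 1 wins 2. Blend 1 wins overall but not every group — no Simpson reversal.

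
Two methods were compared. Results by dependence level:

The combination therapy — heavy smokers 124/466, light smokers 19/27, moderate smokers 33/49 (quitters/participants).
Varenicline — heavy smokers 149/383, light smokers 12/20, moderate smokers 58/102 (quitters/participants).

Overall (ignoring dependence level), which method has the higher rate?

varenicline

Heavy smokers: the combination therapy 124/466 = 26.6%, varenicline 149/383 = 38.9% → varenicline
Light smokers: the combination therapy 19/27 = 70.4%, varenicline 12/20 = 60.0% → the combination therapy
Moderate smokers: the combination therapy 33/49 = 67.3%, varenicline 58/102 = 56.9% → the combination therapy
Overall: the combination therapy 176/542 = 32.5%, varenicline 219/505 = 43.4% → varenicline
(Neither sweeps every dependence group, but varenicline has the higher pooled rate.)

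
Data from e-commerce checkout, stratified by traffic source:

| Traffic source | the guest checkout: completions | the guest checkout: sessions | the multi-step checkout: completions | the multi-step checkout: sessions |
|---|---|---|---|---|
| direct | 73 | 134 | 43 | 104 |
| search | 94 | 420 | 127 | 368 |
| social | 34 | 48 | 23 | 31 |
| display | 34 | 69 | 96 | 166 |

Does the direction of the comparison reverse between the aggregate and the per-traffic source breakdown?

Direct: the guest checkout 73/134 = 54.5%, the multi-step checkout 43/104 = 41.3% → the guest checkout
Search: the guest checkout 94/420 = 22.4%, the multi-step checkout 127/368 = 34.5% → the multi-step checkout
Social: the guest checkout 34/48 = 70.8%, the multi-step checkout 23/31 = 74.2% → the multi-step checkout
Display: the guest checkout 34/69 = 49.3%, the multi-step checkout 96/166 = 57.8% → the multi-step checkout
Overall: the guest checkout 235/671 = 35.0%, the multi-step checkout 289/669 = 43.2% → the multi-step checkout
Neither sweeps: the guest checkout wins 1 of 4 groups, the multi-step checkout wins 3. The multi-step checkout wins overall but not every group — no Simpson reversal.

No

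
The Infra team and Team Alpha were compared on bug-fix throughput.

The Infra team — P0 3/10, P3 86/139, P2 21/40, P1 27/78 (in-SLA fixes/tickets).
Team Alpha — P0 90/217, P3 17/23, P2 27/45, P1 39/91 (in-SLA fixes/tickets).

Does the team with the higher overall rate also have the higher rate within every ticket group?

P0: the Infra team 3/10 = 30.0%, Team Alpha 90/217 = 41.5% → Team Alpha
P3: the Infra team 86/139 = 61.9%, Team Alpha 17/23 = 73.9% → Team Alpha
P2: the Infra team 21/40 = 52.5%, Team Alpha 27/45 = 60.0% → Team Alpha
P1: the Infra team 27/78 = 34.6%, Team Alpha 39/91 = 42.9% → Team Alpha
Overall: the Infra team 137/267 = 51.3%, Team Alpha 173/376 = 46.0% → the Infra team
Team Alpha wins each ticket group but the Infra team wins overall — the comparison reverses. Team Alpha's tickets skew toward P0, which has a lower base rate.

No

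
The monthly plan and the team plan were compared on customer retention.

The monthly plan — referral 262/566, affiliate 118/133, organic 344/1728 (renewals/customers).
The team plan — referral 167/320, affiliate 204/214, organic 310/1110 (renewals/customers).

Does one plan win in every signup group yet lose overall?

Referral: the monthly plan 262/566 = 46.3%, the team plan 167/320 = 52.2% → the team plan
Affiliate: the monthly plan 118/133 = 88.7%, the team plan 204/214 = 95.3% → the team plan
Organic: the monthly plan 344/1728 = 19.9%, the team plan 310/1110 = 27.9% → the team plan
Overall: the monthly plan 724/2427 = 29.8%, the team plan 681/1644 = 41.4% → the team plan
The team plan wins overall and in every signup group — no reversal.

No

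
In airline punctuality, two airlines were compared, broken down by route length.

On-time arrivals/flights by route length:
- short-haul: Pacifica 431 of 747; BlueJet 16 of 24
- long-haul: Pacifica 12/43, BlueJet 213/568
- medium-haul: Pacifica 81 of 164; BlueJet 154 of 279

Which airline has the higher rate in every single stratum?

BlueJet

Short-haul: Pacifica 431/747 = 57.7%, BlueJet 16/24 = 66.7% → BlueJet
Long-haul: Pacifica 12/43 = 27.9%, BlueJet 213/568 = 37.5% → BlueJet
Medium-haul: Pacifica 81/164 = 49.4%, BlueJet 154/279 = 55.2% → BlueJet
BlueJet has the higher rate in all 3 groups.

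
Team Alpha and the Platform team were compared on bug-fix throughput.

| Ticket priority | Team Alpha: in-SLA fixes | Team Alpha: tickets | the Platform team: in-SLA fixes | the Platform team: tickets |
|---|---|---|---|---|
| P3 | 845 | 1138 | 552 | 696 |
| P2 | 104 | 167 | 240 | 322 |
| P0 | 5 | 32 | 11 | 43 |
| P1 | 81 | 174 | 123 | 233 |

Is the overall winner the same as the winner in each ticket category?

P3: Team Alpha 845/1138 = 74.3%, the Platform team 552/696 = 79.3% → the Platform team
P2: Team Alpha 104/167 = 62.3%, the Platform team 240/322 = 74.5% → the Platform team
P0: Team Alpha 5/32 = 15.6%, the Platform team 11/43 = 25.6% → the Platform team
P1: Team Alpha 81/174 = 46.6%, the Platform team 123/233 = 52.8% → the Platform team
Overall: Team Alpha 1035/1511 = 68.5%, the Platform team 926/1294 = 71.6% → the Platform team
The Platform team wins overall and in every ticket group — no reversal.

Yes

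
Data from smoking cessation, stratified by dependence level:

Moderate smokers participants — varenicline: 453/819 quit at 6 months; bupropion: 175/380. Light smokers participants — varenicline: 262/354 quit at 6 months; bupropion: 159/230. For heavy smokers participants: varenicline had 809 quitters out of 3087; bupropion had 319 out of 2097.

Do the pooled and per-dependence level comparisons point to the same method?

Yes

Moderate smokers: varenicline 453/819 = 55.3%, bupropion 175/380 = 46.1% → varenicline
Light smokers: varenicline 262/354 = 74.0%, bupropion 159/230 = 69.1% → varenicline
Heavy smokers: varenicline 809/3087 = 26.2%, bupropion 319/2097 = 15.2% → varenicline
Overall: varenicline 1524/4260 = 35.8%, bupropion 653/2707 = 24.1% → varenicline
Varenicline wins overall and in every dependence group — no reversal.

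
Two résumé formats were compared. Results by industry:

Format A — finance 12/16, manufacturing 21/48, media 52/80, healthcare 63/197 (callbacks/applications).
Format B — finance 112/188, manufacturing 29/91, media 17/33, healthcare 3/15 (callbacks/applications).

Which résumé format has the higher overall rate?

Format B

Finance: Format A 12/16 = 75.0%, Format B 112/188 = 59.6% → Format A
Manufacturing: Format A 21/48 = 43.8%, Format B 29/91 = 31.9% → Format A
Media: Format A 52/80 = 65.0%, Format B 17/33 = 51.5% → Format A
Healthcare: Format A 63/197 = 32.0%, Format B 3/15 = 20.0% → Format A
Overall: Format A 148/341 = 43.4%, Format B 161/327 = 49.2% → Format B
(Format A wins every industry group but Format B wins overall — Format A's applications skew toward the low-rate healthcare group.)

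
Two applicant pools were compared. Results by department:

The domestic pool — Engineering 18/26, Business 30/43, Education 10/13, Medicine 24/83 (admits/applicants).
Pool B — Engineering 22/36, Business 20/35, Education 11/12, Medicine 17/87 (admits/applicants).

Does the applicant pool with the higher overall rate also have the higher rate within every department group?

No

Engineering: the domestic pool 18/26 = 69.2%, Pool B 22/36 = 61.1% → the domestic pool
Business: the domestic pool 30/43 = 69.8%, Pool B 20/35 = 57.1% → the domestic pool
Education: the domestic pool 10/13 = 76.9%, Pool B 11/12 = 91.7% → Pool B
Medicine: the domestic pool 24/83 = 28.9%, Pool B 17/87 = 19.5% → the domestic pool
Overall: the domestic pool 82/165 = 49.7%, Pool B 70/170 = 41.2% → the domestic pool
Neither sweeps: the domestic pool wins 3 of 4 groups, Pool B wins 1. The domestic pool wins overall but not every group — no Simpson reversal.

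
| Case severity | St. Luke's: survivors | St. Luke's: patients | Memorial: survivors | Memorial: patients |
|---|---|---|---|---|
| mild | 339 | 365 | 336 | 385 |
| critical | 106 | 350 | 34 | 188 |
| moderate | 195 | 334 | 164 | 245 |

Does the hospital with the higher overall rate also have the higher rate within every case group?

Mild: St. Luke's 339/365 = 92.9%, Memorial 336/385 = 87.3% → St. Luke's
Critical: St. Luke's 106/350 = 30.3%, Memorial 34/188 = 18.1% → St. Luke's
Moderate: St. Luke's 195/334 = 58.4%, Memorial 164/245 = 66.9% → Memorial
Overall: St. Luke's 640/1049 = 61.0%, Memorial 534/818 = 65.3% → Memorial
Neither sweeps: St. Luke's wins 2 of 3 groups, Memorial wins 1. Memorial wins overall but not every group — no Simpson reversal.

No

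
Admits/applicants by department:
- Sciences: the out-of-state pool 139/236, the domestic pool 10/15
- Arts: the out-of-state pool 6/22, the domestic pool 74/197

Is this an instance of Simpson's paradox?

Yes

Sciences: the out-of-state pool 139/236 = 58.9%, the domestic pool 10/15 = 66.7% → the domestic pool
Arts: the out-of-state pool 6/22 = 27.3%, the domestic pool 74/197 = 37.6% → the domestic pool
Overall: the out-of-state pool 145/258 = 56.2%, the domestic pool 84/212 = 39.6% → the out-of-state pool
The domestic pool wins each department group but the out-of-state pool wins overall — the comparison reverses. The domestic pool's applicants skew toward Arts, which has a lower base rate.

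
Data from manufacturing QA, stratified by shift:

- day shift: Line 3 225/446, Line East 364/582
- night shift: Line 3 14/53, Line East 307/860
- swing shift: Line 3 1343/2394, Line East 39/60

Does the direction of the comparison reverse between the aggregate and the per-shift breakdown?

Day shift: Line 3 225/446 = 50.4%, Line East 364/582 = 62.5% → Line East
Night shift: Line 3 14/53 = 26.4%, Line East 307/860 = 35.7% → Line East
Swing shift: Line 3 1343/2394 = 56.1%, Line East 39/60 = 65.0% → Line East
Overall: Line 3 1582/2893 = 54.7%, Line East 710/1502 = 47.3% → Line 3
Line East wins each shift group but Line 3 wins overall — the comparison reverses. Line East's units skew toward night shift, which has a lower base rate.

Yes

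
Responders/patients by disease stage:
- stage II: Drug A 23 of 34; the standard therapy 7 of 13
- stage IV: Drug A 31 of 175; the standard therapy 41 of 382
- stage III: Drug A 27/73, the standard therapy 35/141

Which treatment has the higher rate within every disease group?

Drug A

Stage II: Drug A 23/34 = 67.6%, the standard therapy 7/13 = 53.8% → Drug A
Stage IV: Drug A 31/175 = 17.7%, the standard therapy 41/382 = 10.7% → Drug A
Stage III: Drug A 27/73 = 37.0%, the standard therapy 35/141 = 24.8% → Drug A
Drug A has the higher rate in all 3 groups.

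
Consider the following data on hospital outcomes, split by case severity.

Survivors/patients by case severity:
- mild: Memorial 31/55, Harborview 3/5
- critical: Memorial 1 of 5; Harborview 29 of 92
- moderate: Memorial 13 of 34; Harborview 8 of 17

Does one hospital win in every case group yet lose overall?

Mild: Memorial 31/55 = 56.4%, Harborview 3/5 = 60.0% → Harborview
Critical: Memorial 1/5 = 20.0%, Harborview 29/92 = 31.5% → Harborview
Moderate: Memorial 13/34 = 38.2%, Harborview 8/17 = 47.1% → Harborview
Overall: Memorial 45/94 = 47.9%, Harborview 40/114 = 35.1% → Memorial
Harborview wins each case group but Memorial wins overall — the comparison reverses. Harborview's patients skew toward critical, which has a lower base rate.

Yes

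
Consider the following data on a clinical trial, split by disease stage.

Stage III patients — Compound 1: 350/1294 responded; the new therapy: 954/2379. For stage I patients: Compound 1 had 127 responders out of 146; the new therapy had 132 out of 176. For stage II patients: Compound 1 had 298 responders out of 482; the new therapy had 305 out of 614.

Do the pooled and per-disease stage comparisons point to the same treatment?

No

Stage III: Compound 1 350/1294 = 27.0%, the new therapy 954/2379 = 40.1% → the new therapy
Stage I: Compound 1 127/146 = 87.0%, the new therapy 132/176 = 75.0% → Compound 1
Stage II: Compound 1 298/482 = 61.8%, the new therapy 305/614 = 49.7% → Compound 1
Overall: Compound 1 775/1922 = 40.3%, the new therapy 1391/3169 = 43.9% → the new therapy
Neither sweeps: Compound 1 wins 2 of 3 groups, the new therapy wins 1. The new therapy wins overall but not every group — no Simpson reversal.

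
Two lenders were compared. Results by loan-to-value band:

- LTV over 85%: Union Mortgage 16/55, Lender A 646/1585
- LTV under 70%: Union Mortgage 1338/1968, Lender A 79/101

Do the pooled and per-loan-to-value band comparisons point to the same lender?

No

LTV over 85%: Union Mortgage 16/55 = 29.1%, Lender A 646/1585 = 40.8% → Lender A
LTV under 70%: Union Mortgage 1338/1968 = 68.0%, Lender A 79/101 = 78.2% → Lender A
Overall: Union Mortgage 1354/2023 = 66.9%, Lender A 725/1686 = 43.0% → Union Mortgage
Lender A wins each loan-to-value group but Union Mortgage wins overall — the comparison reverses. Lender A's loans skew toward LTV over 85%, which has a lower base rate.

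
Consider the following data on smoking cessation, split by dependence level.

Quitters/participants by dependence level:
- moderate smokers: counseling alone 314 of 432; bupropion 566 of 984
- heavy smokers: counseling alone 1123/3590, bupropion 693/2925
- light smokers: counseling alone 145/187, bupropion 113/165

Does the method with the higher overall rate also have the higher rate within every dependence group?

Moderate smokers: counseling alone 314/432 = 72.7%, bupropion 566/984 = 57.5% → counseling alone
Heavy smokers: counseling alone 1123/3590 = 31.3%, bupropion 693/2925 = 23.7% → counseling alone
Light smokers: counseling alone 145/187 = 77.5%, bupropion 113/165 = 68.5% → counseling alone
Overall: counseling alone 1582/4209 = 37.6%, bupropion 1372/4074 = 33.7% → counseling alone
Counseling alone wins overall and in every dependence group — no reversal.

Yes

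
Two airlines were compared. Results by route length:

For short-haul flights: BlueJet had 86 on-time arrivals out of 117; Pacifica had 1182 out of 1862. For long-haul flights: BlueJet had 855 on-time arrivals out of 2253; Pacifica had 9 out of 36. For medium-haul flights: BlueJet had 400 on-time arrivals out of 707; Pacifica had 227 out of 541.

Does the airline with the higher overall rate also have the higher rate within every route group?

No

Short-haul: BlueJet 86/117 = 73.5%, Pacifica 1182/1862 = 63.5% → BlueJet
Long-haul: BlueJet 855/2253 = 37.9%, Pacifica 9/36 = 25.0% → BlueJet
Medium-haul: BlueJet 400/707 = 56.6%, Pacifica 227/541 = 42.0% → BlueJet
Overall: BlueJet 1341/3077 = 43.6%, Pacifica 1418/2439 = 58.1% → Pacifica
BlueJet wins each route group but Pacifica wins overall — the comparison reverses. BlueJet's flights skew toward long-haul, which has a lower base rate.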